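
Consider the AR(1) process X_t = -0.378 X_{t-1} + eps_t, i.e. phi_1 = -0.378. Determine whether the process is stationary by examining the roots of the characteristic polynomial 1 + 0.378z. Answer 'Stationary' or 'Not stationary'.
\text{Stationary}

The AR(p) characteristic polynomial is P(z) = 1 + 0.378z.
Stationarity requires all roots to lie outside the unit circle, i.e. |z| > 1 for every root.
This is linear in z: 1 + (0.378) z = 0  =>  z = -1/(0.378) = -2.645503,  |z| = 2.645503.
Moduli of all roots: 2.6455.
All moduli strictly greater than 1? Yes.
Verdict: Stationary.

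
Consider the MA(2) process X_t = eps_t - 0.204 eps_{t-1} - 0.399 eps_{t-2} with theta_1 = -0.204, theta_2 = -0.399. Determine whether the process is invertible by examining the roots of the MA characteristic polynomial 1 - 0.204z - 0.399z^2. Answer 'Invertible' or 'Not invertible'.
\text{Invertible}

The MA(q) characteristic polynomial is P(z) = 1 - 0.204z - 0.399z^2.
Invertibility requires all roots to lie outside the unit circle, i.e. |z| > 1 for every root.
Set 1 + (-0.204) z + (-0.399) z^2 = 0, i.e. a z^2 + b z + c = 0 with a = -0.399, b = -0.204, c = 1.
Discriminant D = b^2 - 4ac = (-0.204)^2 - 4*(-0.399)*1 = 0.041616 - (-1.596) = 1.637616.
D >= 0, so the roots are real: z = (-b +/- sqrt(D)) / (2a) = (0.204 +/- 1.279694) / (-0.798).
  z_1 = (0.204 + 1.279694) / (-0.798) = -1.8593,   |z_1| = 1.8593.
  z_2 = (0.204 - 1.279694) / (-0.798) = 1.348,   |z_2| = 1.348.
Moduli of all roots: 1.8593, 1.3480.
All moduli strictly greater than 1? Yes.
Verdict: Invertible.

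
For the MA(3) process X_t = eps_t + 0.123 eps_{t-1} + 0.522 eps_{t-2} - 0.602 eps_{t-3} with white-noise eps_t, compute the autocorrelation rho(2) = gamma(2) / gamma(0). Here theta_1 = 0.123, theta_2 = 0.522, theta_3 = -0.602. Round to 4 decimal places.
\rho(2) = 0.2715

For an MA(q) process with theta_0 = 1, the autocovariance is
  gamma(k) = sigma^2 * sum_{i=0..q-k} theta_i * theta_{i+k},
and rho(k) = gamma(k) / gamma(0). Sigma^2 cancels.
  numerator   = (1)*(0.522) + (0.123)*(-0.602) = 0.447954.
  denominator = (1)^2 + (0.123)^2 + (0.522)^2 + (-0.602)^2 = 1.650017.
  rho(2) = 0.447954 / 1.650017 = 0.2715.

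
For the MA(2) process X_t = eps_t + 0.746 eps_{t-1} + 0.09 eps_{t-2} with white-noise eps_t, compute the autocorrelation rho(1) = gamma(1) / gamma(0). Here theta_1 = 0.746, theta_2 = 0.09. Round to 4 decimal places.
\rho(1) = 0.5197

For an MA(q) process with theta_0 = 1, the autocovariance is
  gamma(k) = sigma^2 * sum_{i=0..q-k} theta_i * theta_{i+k},
and rho(k) = gamma(k) / gamma(0). Sigma^2 cancels.
  numerator   = (1)*(0.746) + (0.746)*(0.09) = 0.81314.
  denominator = (1)^2 + (0.746)^2 + (0.09)^2 = 1.564616.
  rho(1) = 0.81314 / 1.564616 = 0.5197.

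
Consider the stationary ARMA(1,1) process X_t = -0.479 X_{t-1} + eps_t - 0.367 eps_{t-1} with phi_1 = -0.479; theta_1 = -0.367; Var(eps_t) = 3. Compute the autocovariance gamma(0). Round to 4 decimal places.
\gamma(0) = 5.7865

Multiply the model equation by X_{t-k} and take expectations. With theta_0 = psi_0 = 1 and psi_j the MA(infinity) weights, this gives
  gamma(k) - sum_i phi_i gamma(k-i) = c_k,
  c_k = sigma^2 * sum_{j=k..q} theta_j psi_{j-k}   (c_k = 0 for k > q),
using gamma(-m) = gamma(m).
psi-weights needed (psi_j = theta_j + sum_i phi_i psi_{j-i}):
  psi_1 = theta_1 + phi_1 = -0.367 + (-0.479) = -0.846
Right-hand sides:
  c_0 = sigma^2 (1 + theta_1 psi_1) = 3 * (1 + (-0.367)(-0.846)) = 3 * 1.310482 = 3.931446
  c_1 = sigma^2 theta_1 = 3 * (-0.367) = -1.101
  c_2 = 0
Equations for k = 0 and k = 1 (AR order 1):
  gamma(0) = phi_1 gamma(1) + c_0
  gamma(1) = phi_1 gamma(0) + c_1
Substituting the second into the first: gamma(0) (1 - phi_1^2) = c_0 + phi_1 c_1, so
  gamma(0) = (c_0 + phi_1 c_1) / (1 - phi_1^2) = (3.931446 + (-0.479)(-1.101)) / (1 - (-0.479)^2) = 4.458825 / 0.770559 = 5.786481.
Therefore gamma(0) = 5.7865 (to 4 decimal places).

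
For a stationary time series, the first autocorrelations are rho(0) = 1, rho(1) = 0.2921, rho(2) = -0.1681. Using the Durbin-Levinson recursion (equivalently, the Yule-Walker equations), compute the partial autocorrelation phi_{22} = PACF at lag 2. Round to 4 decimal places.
\phi_{22} = -0.2771

The PACF at lag k is phi_{kk}, the last component of the solution
to the Yule-Walker system G_k phi = r_k where
  (G_k)_{ij} = rho(|i - j|), (r_k)_i = rho(i), i,j = 1..k.
Equivalently, Durbin-Levinson gives phi_{kk} iteratively:
  phi_{11} = rho(1)
  phi_{kk} = [rho(k) - sum_{j=1..k-1} phi_{k-1,j} rho(k-j)]
            / [1 - sum_{j=1..k-1} phi_{k-1,j} rho(j)],
  phi_{k,j} = phi_{k-1,j} - phi_{kk} phi_{k-1,k-j},  j = 1..k-1.
Step k = 1:
  phi_11 = rho(1) = 0.2921.
Step k = 2:
  phi_22 = [rho(2) - phi_11 rho(1)] / [1 - phi_11 rho(1)] = [-0.1681 - (0.2921)(0.2921)] / [1 - (0.2921)(0.2921)]
         = -0.25342241 / 0.91467759 = -0.2771.
Therefore phi_{22} = -0.2771.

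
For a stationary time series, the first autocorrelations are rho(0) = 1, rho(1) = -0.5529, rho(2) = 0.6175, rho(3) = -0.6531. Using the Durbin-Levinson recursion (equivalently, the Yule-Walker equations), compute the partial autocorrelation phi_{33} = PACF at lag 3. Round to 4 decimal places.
\phi_{33} = -0.3910

The PACF at lag k is phi_{kk}, the last component of the solution
to the Yule-Walker system G_k phi = r_k where
  (G_k)_{ij} = rho(|i - j|), (r_k)_i = rho(i), i,j = 1..k.
Equivalently, Durbin-Levinson gives phi_{kk} iteratively:
  phi_{11} = rho(1)
  phi_{kk} = [rho(k) - sum_{j=1..k-1} phi_{k-1,j} rho(k-j)]
            / [1 - sum_{j=1..k-1} phi_{k-1,j} rho(j)],
  phi_{k,j} = phi_{k-1,j} - phi_{kk} phi_{k-1,k-j},  j = 1..k-1.
Step k = 1:
  phi_11 = rho(1) = -0.5529.
Step k = 2:
  phi_22 = [rho(2) - phi_11 rho(1)] / [1 - phi_11 rho(1)] = [0.6175 - (-0.5529)(-0.5529)] / [1 - (-0.5529)(-0.5529)]
         = 0.31180159 / 0.69430159 = 0.449087.
  Update: phi_21 = phi_11 - phi_22 phi_11 = -0.5529 - (0.449087)(-0.5529) = -0.3046.
Step k = 3:
  phi_33 = [rho(3) - phi_21 rho(2) - phi_22 rho(1)] / [1 - phi_21 rho(1) - phi_22 rho(2)]
    numerator   = -0.6531 - (-0.3046)(0.6175) - (0.449087)(-0.5529) = -0.21670949
    denominator = 1 - (-0.3046)(-0.5529) - (0.449087)(0.6175) = 0.55427565
  phi_33 = -0.21670949 / 0.55427565 = -0.391.
Therefore phi_{33} = -0.3910.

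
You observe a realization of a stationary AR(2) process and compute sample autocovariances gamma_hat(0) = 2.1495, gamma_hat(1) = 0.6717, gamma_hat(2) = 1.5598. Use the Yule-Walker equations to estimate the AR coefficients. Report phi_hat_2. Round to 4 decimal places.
\hat\phi_{2} = 0.6960

The Yule-Walker equations for an AR(p) process read, in matrix form,
  Gamma_p phi = r_p,   with   (Gamma_p)_{ij} = gamma(|i - j|),
                       (r_p)_i = gamma(i),   i,j = 1..p.
Substitute the sample gammas (Toeplitz matrix and right-hand side of size 2):
  Gamma_p = [[2.1495, 0.6717], [0.6717, 2.1495]]
  r_p     = [0.6717, 1.5598]
Written out:
  2.1495 phi_1 + 0.6717 phi_2 = 0.6717
  0.6717 phi_1 + 2.1495 phi_2 = 1.5598
Solve by Cramer's rule:
  det = gamma(0)^2 - gamma(1)^2 = (2.1495)^2 - (0.6717)^2 = 4.62035025 - 0.45118089 = 4.16916936
  phi_hat_1 = [gamma(1) gamma(0) - gamma(1) gamma(2)] / det = [(0.6717)(2.1495) - (0.6717)(1.5598)] / 4.16916936 = 0.39610149 / 4.16916936 = 0.095
  phi_hat_2 = [gamma(0) gamma(2) - gamma(1)^2] / det = [(2.1495)(1.5598) - (0.6717)^2] / 4.16916936 = 2.90160921 / 4.16916936 = 0.696
So phi_hat = [0.0950, 0.6960].
Therefore phi_hat_2 = 0.6960.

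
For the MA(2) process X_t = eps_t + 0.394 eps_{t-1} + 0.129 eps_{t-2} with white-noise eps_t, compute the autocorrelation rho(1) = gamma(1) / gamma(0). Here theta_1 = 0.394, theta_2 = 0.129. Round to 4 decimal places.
\rho(1) = 0.3796

For an MA(q) process with theta_0 = 1, the autocovariance is
  gamma(k) = sigma^2 * sum_{i=0..q-k} theta_i * theta_{i+k},
and rho(k) = gamma(k) / gamma(0). Sigma^2 cancels.
  numerator   = (1)*(0.394) + (0.394)*(0.129) = 0.444826.
  denominator = (1)^2 + (0.394)^2 + (0.129)^2 = 1.171877.
  rho(1) = 0.444826 / 1.171877 = 0.3796.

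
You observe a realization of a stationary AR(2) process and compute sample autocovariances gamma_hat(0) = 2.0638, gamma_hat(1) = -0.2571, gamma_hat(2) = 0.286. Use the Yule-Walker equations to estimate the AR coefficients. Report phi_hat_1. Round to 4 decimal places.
\hat\phi_{1} = -0.1090

The Yule-Walker equations for an AR(p) process read, in matrix form,
  Gamma_p phi = r_p,   with   (Gamma_p)_{ij} = gamma(|i - j|),
                       (r_p)_i = gamma(i),   i,j = 1..p.
Substitute the sample gammas (Toeplitz matrix and right-hand side of size 2):
  Gamma_p = [[2.0638, -0.2571], [-0.2571, 2.0638]]
  r_p     = [-0.2571, 0.286]
Written out:
  2.0638 phi_1 - 0.2571 phi_2 = -0.2571
  -0.2571 phi_1 + 2.0638 phi_2 = 0.286
Solve by Cramer's rule:
  det = gamma(0)^2 - gamma(1)^2 = (2.0638)^2 - (-0.2571)^2 = 4.25927044 - 0.06610041 = 4.19317003
  phi_hat_1 = [gamma(1) gamma(0) - gamma(1) gamma(2)] / det = [(-0.2571)(2.0638) - (-0.2571)(0.286)] / 4.19317003 = -0.45707238 / 4.19317003 = -0.109
  phi_hat_2 = [gamma(0) gamma(2) - gamma(1)^2] / det = [(2.0638)(0.286) - (-0.2571)^2] / 4.19317003 = 0.52414639 / 4.19317003 = 0.125
So phi_hat = [-0.1090, 0.1250].
Therefore phi_hat_1 = -0.1090.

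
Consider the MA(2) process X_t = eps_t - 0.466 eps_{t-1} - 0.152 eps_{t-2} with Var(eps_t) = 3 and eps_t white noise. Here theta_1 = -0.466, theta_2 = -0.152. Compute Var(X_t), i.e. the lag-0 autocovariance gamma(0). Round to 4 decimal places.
\gamma(0) = 3.7208

For an MA(q) process X_t = eps_t + sum_i theta_i eps_{t-i} with
Var(eps_t) = sigma^2, the variance is
  gamma(0) = sigma^2 * (1 + sum_i theta_i^2).
  sum_i theta_i^2 = (-0.466)^2 + (-0.152)^2 = 0.217156 + 0.023104 = 0.24026.
  gamma(0) = 3 * (1 + 0.24026) = 3 * 1.24026 = 3.72078, which rounds to 3.7208.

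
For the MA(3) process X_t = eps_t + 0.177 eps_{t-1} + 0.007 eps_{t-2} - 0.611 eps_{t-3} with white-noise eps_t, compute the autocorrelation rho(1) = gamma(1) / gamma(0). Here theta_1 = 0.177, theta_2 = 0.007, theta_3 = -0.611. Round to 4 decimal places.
\rho(1) = 0.1238

For an MA(q) process with theta_0 = 1, the autocovariance is
  gamma(k) = sigma^2 * sum_{i=0..q-k} theta_i * theta_{i+k},
and rho(k) = gamma(k) / gamma(0). Sigma^2 cancels.
  numerator   = (1)*(0.177) + (0.177)*(0.007) + (0.007)*(-0.611) = 0.173962.
  denominator = (1)^2 + (0.177)^2 + (0.007)^2 + (-0.611)^2 = 1.404699.
  rho(1) = 0.173962 / 1.404699 = 0.1238.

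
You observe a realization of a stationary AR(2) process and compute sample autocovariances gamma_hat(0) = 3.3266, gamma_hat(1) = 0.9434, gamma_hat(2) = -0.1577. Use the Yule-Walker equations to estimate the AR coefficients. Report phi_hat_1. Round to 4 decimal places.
\hat\phi_{1} = 0.3230

The Yule-Walker equations for an AR(p) process read, in matrix form,
  Gamma_p phi = r_p,   with   (Gamma_p)_{ij} = gamma(|i - j|),
                       (r_p)_i = gamma(i),   i,j = 1..p.
Substitute the sample gammas (Toeplitz matrix and right-hand side of size 2):
  Gamma_p = [[3.3266, 0.9434], [0.9434, 3.3266]]
  r_p     = [0.9434, -0.1577]
Written out:
  3.3266 phi_1 + 0.9434 phi_2 = 0.9434
  0.9434 phi_1 + 3.3266 phi_2 = -0.1577
Solve by Cramer's rule:
  det = gamma(0)^2 - gamma(1)^2 = (3.3266)^2 - (0.9434)^2 = 11.06626756 - 0.89000356 = 10.176264
  phi_hat_1 = [gamma(1) gamma(0) - gamma(1) gamma(2)] / det = [(0.9434)(3.3266) - (0.9434)(-0.1577)] / 10.176264 = 3.28708862 / 10.176264 = 0.323
  phi_hat_2 = [gamma(0) gamma(2) - gamma(1)^2] / det = [(3.3266)(-0.1577) - (0.9434)^2] / 10.176264 = -1.41460838 / 10.176264 = -0.139
So phi_hat = [0.3230, -0.1390].
Therefore phi_hat_1 = 0.3230.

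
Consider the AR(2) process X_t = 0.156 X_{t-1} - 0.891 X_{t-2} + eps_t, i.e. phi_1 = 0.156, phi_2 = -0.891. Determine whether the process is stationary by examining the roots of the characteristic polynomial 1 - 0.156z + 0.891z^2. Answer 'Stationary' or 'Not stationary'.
\text{Stationary}

The AR(p) characteristic polynomial is P(z) = 1 - 0.156z + 0.891z^2.
Stationarity requires all roots to lie outside the unit circle, i.e. |z| > 1 for every root.
Set 1 + (-0.156) z + (0.891) z^2 = 0, i.e. a z^2 + b z + c = 0 with a = 0.891, b = -0.156, c = 1.
Discriminant D = b^2 - 4ac = (-0.156)^2 - 4*(0.891)*1 = 0.024336 - (3.564) = -3.539664.
D < 0, so the roots are the complex-conjugate pair z = (-b +/- i sqrt(-D)) / (2a) = 0.0875 +/- 1.0558i.
For a conjugate pair |z|^2 = z * conj(z) = (product of roots) = c/a = 1/(0.891) = 1.122334, so |z| = sqrt(1.122334) = 1.0594 for both roots.
Moduli of all roots: 1.0594, 1.0594.
All moduli strictly greater than 1? Yes.
Verdict: Stationary.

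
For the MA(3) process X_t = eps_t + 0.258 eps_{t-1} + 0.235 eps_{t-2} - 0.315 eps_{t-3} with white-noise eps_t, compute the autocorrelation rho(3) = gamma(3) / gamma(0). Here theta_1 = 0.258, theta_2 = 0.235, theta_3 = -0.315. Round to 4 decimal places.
\rho(3) = -0.2580

For an MA(q) process with theta_0 = 1, the autocovariance is
  gamma(k) = sigma^2 * sum_{i=0..q-k} theta_i * theta_{i+k},
and rho(k) = gamma(k) / gamma(0). Sigma^2 cancels.
  numerator   = (1)*(-0.315) = -0.315.
  denominator = (1)^2 + (0.258)^2 + (0.235)^2 + (-0.315)^2 = 1.221014.
  rho(3) = -0.315 / 1.221014 = -0.2580.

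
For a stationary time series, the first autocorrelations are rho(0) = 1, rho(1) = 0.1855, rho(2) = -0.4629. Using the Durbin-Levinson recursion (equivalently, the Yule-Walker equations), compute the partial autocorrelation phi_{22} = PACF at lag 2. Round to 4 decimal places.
\phi_{22} = -0.5150

The PACF at lag k is phi_{kk}, the last component of the solution
to the Yule-Walker system G_k phi = r_k where
  (G_k)_{ij} = rho(|i - j|), (r_k)_i = rho(i), i,j = 1..k.
Equivalently, Durbin-Levinson gives phi_{kk} iteratively:
  phi_{11} = rho(1)
  phi_{kk} = [rho(k) - sum_{j=1..k-1} phi_{k-1,j} rho(k-j)]
            / [1 - sum_{j=1..k-1} phi_{k-1,j} rho(j)],
  phi_{k,j} = phi_{k-1,j} - phi_{kk} phi_{k-1,k-j},  j = 1..k-1.
Step k = 1:
  phi_11 = rho(1) = 0.1855.
Step k = 2:
  phi_22 = [rho(2) - phi_11 rho(1)] / [1 - phi_11 rho(1)] = [-0.4629 - (0.1855)(0.1855)] / [1 - (0.1855)(0.1855)]
         = -0.49731025 / 0.96558975 = -0.515.
Therefore phi_{22} = -0.5150.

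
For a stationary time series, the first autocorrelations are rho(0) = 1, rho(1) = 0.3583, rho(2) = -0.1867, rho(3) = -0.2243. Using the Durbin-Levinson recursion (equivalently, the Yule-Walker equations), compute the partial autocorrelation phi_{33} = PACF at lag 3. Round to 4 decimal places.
\phi_{33} = -0.0049

The PACF at lag k is phi_{kk}, the last component of the solution
to the Yule-Walker system G_k phi = r_k where
  (G_k)_{ij} = rho(|i - j|), (r_k)_i = rho(i), i,j = 1..k.
Equivalently, Durbin-Levinson gives phi_{kk} iteratively:
  phi_{11} = rho(1)
  phi_{kk} = [rho(k) - sum_{j=1..k-1} phi_{k-1,j} rho(k-j)]
            / [1 - sum_{j=1..k-1} phi_{k-1,j} rho(j)],
  phi_{k,j} = phi_{k-1,j} - phi_{kk} phi_{k-1,k-j},  j = 1..k-1.
Step k = 1:
  phi_11 = rho(1) = 0.3583.
Step k = 2:
  phi_22 = [rho(2) - phi_11 rho(1)] / [1 - phi_11 rho(1)] = [-0.1867 - (0.3583)(0.3583)] / [1 - (0.3583)(0.3583)]
         = -0.31507889 / 0.87162111 = -0.361486.
  Update: phi_21 = phi_11 - phi_22 phi_11 = 0.3583 - (-0.361486)(0.3583) = 0.48782.
Step k = 3:
  phi_33 = [rho(3) - phi_21 rho(2) - phi_22 rho(1)] / [1 - phi_21 rho(1) - phi_22 rho(2)]
    numerator   = -0.2243 - (0.48782)(-0.1867) - (-0.361486)(0.3583) = -0.00370346
    denominator = 1 - (0.48782)(0.3583) - (-0.361486)(-0.1867) = 0.75772448
  phi_33 = -0.00370346 / 0.75772448 = -0.0049.
Therefore phi_{33} = -0.0049.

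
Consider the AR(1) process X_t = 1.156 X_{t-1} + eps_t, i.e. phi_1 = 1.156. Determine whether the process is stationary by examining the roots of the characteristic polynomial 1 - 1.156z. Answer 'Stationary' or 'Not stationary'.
\text{Not stationary}

The AR(p) characteristic polynomial is P(z) = 1 - 1.156z.
Stationarity requires all roots to lie outside the unit circle, i.e. |z| > 1 for every root.
This is linear in z: 1 + (-1.156) z = 0  =>  z = -1/(-1.156) = 0.865052,  |z| = 0.865052.
Moduli of all roots: 0.8651.
All moduli strictly greater than 1? No.
Verdict: Not stationary.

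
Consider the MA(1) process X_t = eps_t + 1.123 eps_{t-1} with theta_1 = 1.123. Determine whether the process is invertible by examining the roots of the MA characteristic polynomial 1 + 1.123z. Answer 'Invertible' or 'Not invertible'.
\text{Not invertible}

The MA(q) characteristic polynomial is P(z) = 1 + 1.123z.
Invertibility requires all roots to lie outside the unit circle, i.e. |z| > 1 for every root.
This is linear in z: 1 + (1.123) z = 0  =>  z = -1/(1.123) = -0.890472,  |z| = 0.890472.
Moduli of all roots: 0.8905.
All moduli strictly greater than 1? No.
Verdict: Not invertible.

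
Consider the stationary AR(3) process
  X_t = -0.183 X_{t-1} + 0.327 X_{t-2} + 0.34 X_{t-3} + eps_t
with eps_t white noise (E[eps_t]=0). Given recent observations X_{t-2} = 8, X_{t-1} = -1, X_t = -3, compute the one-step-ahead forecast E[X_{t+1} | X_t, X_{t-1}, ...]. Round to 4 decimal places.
E[X_{t+1} \mid \mathcal F_t] = 2.9420

For an AR(p) model X_t = c + sum_i phi_i X_{t-i} + eps_t, the
one-step-ahead conditional mean is
  E[X_{t+1} | X_t, ...] = c + sum_i phi_i X_{t+1-i}.
Substitute known values:
  E[X_{t+1} | ...] = (-0.183) * (-3) + (0.327) * (-1) + (0.34) * (8)
                   = 2.9420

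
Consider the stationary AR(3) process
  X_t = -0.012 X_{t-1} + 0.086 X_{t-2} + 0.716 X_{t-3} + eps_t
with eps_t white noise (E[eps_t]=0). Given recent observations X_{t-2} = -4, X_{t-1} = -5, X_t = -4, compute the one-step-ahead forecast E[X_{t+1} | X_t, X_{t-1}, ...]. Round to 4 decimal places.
E[X_{t+1} \mid \mathcal F_t] = -3.2460

For an AR(p) model X_t = c + sum_i phi_i X_{t-i} + eps_t, the
one-step-ahead conditional mean is
  E[X_{t+1} | X_t, ...] = c + sum_i phi_i X_{t+1-i}.
Substitute known values:
  E[X_{t+1} | ...] = (-0.012) * (-4) + (0.086) * (-5) + (0.716) * (-4)
                   = -3.2460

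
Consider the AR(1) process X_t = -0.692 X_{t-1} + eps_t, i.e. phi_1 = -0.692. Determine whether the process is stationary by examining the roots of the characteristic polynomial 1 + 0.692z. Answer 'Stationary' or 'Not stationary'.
\text{Stationary}

The AR(p) characteristic polynomial is P(z) = 1 + 0.692z.
Stationarity requires all roots to lie outside the unit circle, i.e. |z| > 1 for every root.
This is linear in z: 1 + (0.692) z = 0  =>  z = -1/(0.692) = -1.445087,  |z| = 1.445087.
Moduli of all roots: 1.4451.
All moduli strictly greater than 1? Yes.
Verdict: Stationary.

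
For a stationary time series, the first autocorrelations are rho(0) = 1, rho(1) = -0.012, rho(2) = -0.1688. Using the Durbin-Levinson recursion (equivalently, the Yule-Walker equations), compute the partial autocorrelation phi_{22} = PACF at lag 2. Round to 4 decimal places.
\phi_{22} = -0.1690

The PACF at lag k is phi_{kk}, the last component of the solution
to the Yule-Walker system G_k phi = r_k where
  (G_k)_{ij} = rho(|i - j|), (r_k)_i = rho(i), i,j = 1..k.
Equivalently, Durbin-Levinson gives phi_{kk} iteratively:
  phi_{11} = rho(1)
  phi_{kk} = [rho(k) - sum_{j=1..k-1} phi_{k-1,j} rho(k-j)]
            / [1 - sum_{j=1..k-1} phi_{k-1,j} rho(j)],
  phi_{k,j} = phi_{k-1,j} - phi_{kk} phi_{k-1,k-j},  j = 1..k-1.
Step k = 1:
  phi_11 = rho(1) = -0.012.
Step k = 2:
  phi_22 = [rho(2) - phi_11 rho(1)] / [1 - phi_11 rho(1)] = [-0.1688 - (-0.012)(-0.012)] / [1 - (-0.012)(-0.012)]
         = -0.168944 / 0.999856 = -0.169.
Therefore phi_{22} = -0.1690.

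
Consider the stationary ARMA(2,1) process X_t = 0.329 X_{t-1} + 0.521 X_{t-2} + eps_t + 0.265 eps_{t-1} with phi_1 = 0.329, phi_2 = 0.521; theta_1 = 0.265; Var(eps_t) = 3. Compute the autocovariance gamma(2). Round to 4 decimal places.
\gamma(2) = 8.8974

Multiply the model equation by X_{t-k} and take expectations. With theta_0 = psi_0 = 1 and psi_j the MA(infinity) weights, this gives
  gamma(k) - sum_i phi_i gamma(k-i) = c_k,
  c_k = sigma^2 * sum_{j=k..q} theta_j psi_{j-k}   (c_k = 0 for k > q),
using gamma(-m) = gamma(m).
psi-weights needed (psi_j = theta_j + sum_i phi_i psi_{j-i}):
  psi_1 = theta_1 + phi_1 = 0.265 + (0.329) = 0.594
Right-hand sides:
  c_0 = sigma^2 (1 + theta_1 psi_1) = 3 * (1 + (0.265)(0.594)) = 3 * 1.15741 = 3.47223
  c_1 = sigma^2 theta_1 = 3 * (0.265) = 0.795
  c_2 = 0
Equations for k = 0, 1, 2 (AR order 2, c_2 = 0):
  (E0) gamma(0) = phi_1 gamma(1) + phi_2 gamma(2) + c_0
  (E1) gamma(1) = phi_1 gamma(0) + phi_2 gamma(1) + c_1
  (E2) gamma(2) = phi_1 gamma(1) + phi_2 gamma(0)
From (E1): gamma(1) = A gamma(0) + B with
  A = phi_1 / (1 - phi_2) = 0.329 / 0.479 = 0.686848,   B = c_1 / (1 - phi_2) = 0.795 / 0.479 = 1.659708.
Insert (E2) into (E0): gamma(0) (1 - phi_2^2) = phi_1 (1 + phi_2) gamma(1) + c_0.
  phi_1 (1 + phi_2) = (0.329)(1.521) = 0.500409,   1 - phi_2^2 = 0.728559.
Replace gamma(1) by A gamma(0) + B and collect gamma(0):
  gamma(0) [0.728559 - (0.500409)(0.686848)] = (0.500409)(1.659708) + 3.47223
  gamma(0) * 0.384854 = 4.302763
  gamma(0) = 4.302763 / 0.384854 = 11.180239.
  gamma(1) = A gamma(0) + B = (0.686848)(11.180239) + (1.659708) = 9.338828.
  gamma(2) = phi_1 gamma(1) + phi_2 gamma(0) = (0.329)(9.338828) + (0.521)(11.180239) = 8.897379.
Therefore gamma(2) = 8.8974 (to 4 decimal places).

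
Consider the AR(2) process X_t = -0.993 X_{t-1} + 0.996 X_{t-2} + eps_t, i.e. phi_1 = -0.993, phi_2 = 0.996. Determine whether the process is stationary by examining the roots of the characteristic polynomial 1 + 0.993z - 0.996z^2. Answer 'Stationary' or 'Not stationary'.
\text{Not stationary}

The AR(p) characteristic polynomial is P(z) = 1 + 0.993z - 0.996z^2.
Stationarity requires all roots to lie outside the unit circle, i.e. |z| > 1 for every root.
Set 1 + (0.993) z + (-0.996) z^2 = 0, i.e. a z^2 + b z + c = 0 with a = -0.996, b = 0.993, c = 1.
Discriminant D = b^2 - 4ac = (0.993)^2 - 4*(-0.996)*1 = 0.986049 - (-3.984) = 4.970049.
D >= 0, so the roots are real: z = (-b +/- sqrt(D)) / (2a) = (-0.993 +/- 2.229361) / (-1.992).
  z_1 = (-0.993 + 2.229361) / (-1.992) = -0.6207,   |z_1| = 0.6207.
  z_2 = (-0.993 - 2.229361) / (-1.992) = 1.6177,   |z_2| = 1.6177.
Moduli of all roots: 0.6207, 1.6177.
All moduli strictly greater than 1? No.
Verdict: Not stationary.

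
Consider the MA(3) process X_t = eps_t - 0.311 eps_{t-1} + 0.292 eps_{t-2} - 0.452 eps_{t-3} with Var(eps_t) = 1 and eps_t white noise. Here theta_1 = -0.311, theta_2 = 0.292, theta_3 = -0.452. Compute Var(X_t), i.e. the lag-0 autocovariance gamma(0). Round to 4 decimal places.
\gamma(0) = 1.3863

For an MA(q) process X_t = eps_t + sum_i theta_i eps_{t-i} with
Var(eps_t) = sigma^2, the variance is
  gamma(0) = sigma^2 * (1 + sum_i theta_i^2).
  sum_i theta_i^2 = (-0.311)^2 + (0.292)^2 + (-0.452)^2 = 0.096721 + 0.085264 + 0.204304 = 0.386289.
  gamma(0) = 1 * (1 + 0.386289) = 1 * 1.386289 = 1.386289, which rounds to 1.3863.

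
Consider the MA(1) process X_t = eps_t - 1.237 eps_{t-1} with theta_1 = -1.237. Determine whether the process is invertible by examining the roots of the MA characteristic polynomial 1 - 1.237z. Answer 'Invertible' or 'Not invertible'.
\text{Not invertible}

The MA(q) characteristic polynomial is P(z) = 1 - 1.237z.
Invertibility requires all roots to lie outside the unit circle, i.e. |z| > 1 for every root.
This is linear in z: 1 + (-1.237) z = 0  =>  z = -1/(-1.237) = 0.808407,  |z| = 0.808407.
Moduli of all roots: 0.8084.
All moduli strictly greater than 1? No.
Verdict: Not invertible.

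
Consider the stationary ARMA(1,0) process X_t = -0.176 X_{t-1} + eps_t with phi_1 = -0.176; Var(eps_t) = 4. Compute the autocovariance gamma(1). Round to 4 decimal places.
\gamma(1) = -0.7265

Multiply the model equation by X_{t-k} and take expectations. With theta_0 = psi_0 = 1 and psi_j the MA(infinity) weights, this gives
  gamma(k) - sum_i phi_i gamma(k-i) = c_k,
  c_k = sigma^2 * sum_{j=k..q} theta_j psi_{j-k}   (c_k = 0 for k > q),
using gamma(-m) = gamma(m).
Pure AR (q = 0): c_0 = sigma^2 = 4, c_k = 0 for k >= 1.
Equations for k = 0 and k = 1 (AR order 1):
  gamma(0) = phi_1 gamma(1) + c_0
  gamma(1) = phi_1 gamma(0) + c_1
Substituting the second into the first: gamma(0) (1 - phi_1^2) = c_0 + phi_1 c_1, so
  gamma(0) = c_0 / (1 - phi_1^2) = 4 / (1 - (-0.176)^2) = 4 / 0.969024 = 4.127865.
  gamma(1) = phi_1 gamma(0) = (-0.176)(4.127865) = -0.726504.
Therefore gamma(1) = -0.7265 (to 4 decimal places).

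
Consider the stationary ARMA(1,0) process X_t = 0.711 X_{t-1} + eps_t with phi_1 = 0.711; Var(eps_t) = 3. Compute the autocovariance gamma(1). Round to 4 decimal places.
\gamma(1) = 4.3136

Multiply the model equation by X_{t-k} and take expectations. With theta_0 = psi_0 = 1 and psi_j the MA(infinity) weights, this gives
  gamma(k) - sum_i phi_i gamma(k-i) = c_k,
  c_k = sigma^2 * sum_{j=k..q} theta_j psi_{j-k}   (c_k = 0 for k > q),
using gamma(-m) = gamma(m).
Pure AR (q = 0): c_0 = sigma^2 = 3, c_k = 0 for k >= 1.
Equations for k = 0 and k = 1 (AR order 1):
  gamma(0) = phi_1 gamma(1) + c_0
  gamma(1) = phi_1 gamma(0) + c_1
Substituting the second into the first: gamma(0) (1 - phi_1^2) = c_0 + phi_1 c_1, so
  gamma(0) = c_0 / (1 - phi_1^2) = 3 / (1 - (0.711)^2) = 3 / 0.494479 = 6.066992.
  gamma(1) = phi_1 gamma(0) = (0.711)(6.066992) = 4.313631.
Therefore gamma(1) = 4.3136 (to 4 decimal places).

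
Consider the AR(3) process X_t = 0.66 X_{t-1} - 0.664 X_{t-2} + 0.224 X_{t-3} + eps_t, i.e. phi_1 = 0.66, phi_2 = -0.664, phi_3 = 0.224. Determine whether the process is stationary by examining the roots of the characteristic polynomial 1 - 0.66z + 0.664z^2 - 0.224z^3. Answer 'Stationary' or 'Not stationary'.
\text{Stationary}

The AR(p) characteristic polynomial is P(z) = 1 - 0.66z + 0.664z^2 - 0.224z^3.
Stationarity requires all roots to lie outside the unit circle, i.e. |z| > 1 for every root.
Degree 3: look for a simple real root z0 first, then factor out (1 - z/z0) and solve the remaining quadratic.
Testing z0 = 2.5: P(2.5) = 1 + (-0.66)(2.5) + (0.664)(2.5)^2 + (-0.224)(2.5)^3
  = 1 + (-1.65) + (4.15) + (-3.5) = 0.  So z_0 = 2.5 is a root, |z_0| = 2.5.
Divide out the factor (1 - 0.4 z) = (1 - z/z0) (since 1/z0 = 0.4):
  P(z) = (1 - 0.4 z)(1 + (-0.26) z + (0.56) z^2)
  [check: z-coef -0.26 - (0.4) = -0.66; z^2-coef 0.56 - (0.4)(-0.26) = 0.664; z^3-coef -(0.4)(0.56) = -0.224.]
Remaining roots from the quadratic factor 1 + (-0.26) z + (0.56) z^2:
  Set 1 + (-0.26) z + (0.56) z^2 = 0, i.e. a z^2 + b z + c = 0 with a = 0.56, b = -0.26, c = 1.
  Discriminant D = b^2 - 4ac = (-0.26)^2 - 4*(0.56)*1 = 0.0676 - (2.24) = -2.1724.
  D < 0, so the roots are the complex-conjugate pair z = (-b +/- i sqrt(-D)) / (2a) = 0.2321 +/- 1.316i.
  For a conjugate pair |z|^2 = z * conj(z) = (product of roots) = c/a = 1/(0.56) = 1.785714, so |z| = sqrt(1.785714) = 1.3363 for both roots.
Moduli of all roots: 2.5000, 1.3363, 1.3363.
All moduli strictly greater than 1? Yes.
Verdict: Stationary.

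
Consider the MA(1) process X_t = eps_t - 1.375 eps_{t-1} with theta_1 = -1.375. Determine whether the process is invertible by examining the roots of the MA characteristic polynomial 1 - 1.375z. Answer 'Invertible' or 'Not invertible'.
\text{Not invertible}

The MA(q) characteristic polynomial is P(z) = 1 - 1.375z.
Invertibility requires all roots to lie outside the unit circle, i.e. |z| > 1 for every root.
This is linear in z: 1 + (-1.375) z = 0  =>  z = -1/(-1.375) = 0.727273,  |z| = 0.727273.
Moduli of all roots: 0.7273.
All moduli strictly greater than 1? No.
Verdict: Not invertible.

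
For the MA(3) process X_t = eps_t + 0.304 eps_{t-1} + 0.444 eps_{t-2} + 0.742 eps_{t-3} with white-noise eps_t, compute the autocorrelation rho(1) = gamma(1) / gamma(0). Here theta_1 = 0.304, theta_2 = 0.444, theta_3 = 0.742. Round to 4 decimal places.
\rho(1) = 0.4176

For an MA(q) process with theta_0 = 1, the autocovariance is
  gamma(k) = sigma^2 * sum_{i=0..q-k} theta_i * theta_{i+k},
and rho(k) = gamma(k) / gamma(0). Sigma^2 cancels.
  numerator   = (1)*(0.304) + (0.304)*(0.444) + (0.444)*(0.742) = 0.768424.
  denominator = (1)^2 + (0.304)^2 + (0.444)^2 + (0.742)^2 = 1.840116.
  rho(1) = 0.768424 / 1.840116 = 0.4176.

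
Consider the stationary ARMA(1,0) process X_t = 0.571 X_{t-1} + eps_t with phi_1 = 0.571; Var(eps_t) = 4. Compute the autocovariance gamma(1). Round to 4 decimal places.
\gamma(1) = 3.3889

Multiply the model equation by X_{t-k} and take expectations. With theta_0 = psi_0 = 1 and psi_j the MA(infinity) weights, this gives
  gamma(k) - sum_i phi_i gamma(k-i) = c_k,
  c_k = sigma^2 * sum_{j=k..q} theta_j psi_{j-k}   (c_k = 0 for k > q),
using gamma(-m) = gamma(m).
Pure AR (q = 0): c_0 = sigma^2 = 4, c_k = 0 for k >= 1.
Equations for k = 0 and k = 1 (AR order 1):
  gamma(0) = phi_1 gamma(1) + c_0
  gamma(1) = phi_1 gamma(0) + c_1
Substituting the second into the first: gamma(0) (1 - phi_1^2) = c_0 + phi_1 c_1, so
  gamma(0) = c_0 / (1 - phi_1^2) = 4 / (1 - (0.571)^2) = 4 / 0.673959 = 5.935079.
  gamma(1) = phi_1 gamma(0) = (0.571)(5.935079) = 3.38893.
Therefore gamma(1) = 3.3889 (to 4 decimal places).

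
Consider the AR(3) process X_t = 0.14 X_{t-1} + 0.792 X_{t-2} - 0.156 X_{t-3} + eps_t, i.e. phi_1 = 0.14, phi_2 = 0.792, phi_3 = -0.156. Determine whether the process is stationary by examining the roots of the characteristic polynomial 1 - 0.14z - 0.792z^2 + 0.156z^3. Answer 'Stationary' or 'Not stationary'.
\text{Stationary}

The AR(p) characteristic polynomial is P(z) = 1 - 0.14z - 0.792z^2 + 0.156z^3.
Stationarity requires all roots to lie outside the unit circle, i.e. |z| > 1 for every root.
Degree 3: look for a simple real root z0 first, then factor out (1 - z/z0) and solve the remaining quadratic.
Testing z0 = 5: P(5) = 1 + (-0.14)(5) + (-0.792)(5)^2 + (0.156)(5)^3
  = 1 + (-0.7) + (-19.8) + (19.5) = 0.  So z_0 = 5 is a root, |z_0| = 5.
Divide out the factor (1 - 0.2 z) = (1 - z/z0) (since 1/z0 = 0.2):
  P(z) = (1 - 0.2 z)(1 + (0.06) z + (-0.78) z^2)
  [check: z-coef 0.06 - (0.2) = -0.14; z^2-coef -0.78 - (0.2)(0.06) = -0.792; z^3-coef -(0.2)(-0.78) = 0.156.]
Remaining roots from the quadratic factor 1 + (0.06) z + (-0.78) z^2:
  Set 1 + (0.06) z + (-0.78) z^2 = 0, i.e. a z^2 + b z + c = 0 with a = -0.78, b = 0.06, c = 1.
  Discriminant D = b^2 - 4ac = (0.06)^2 - 4*(-0.78)*1 = 0.0036 - (-3.12) = 3.1236.
  D >= 0, so the roots are real: z = (-b +/- sqrt(D)) / (2a) = (-0.06 +/- 1.767371) / (-1.56).
    z_1 = (-0.06 + 1.767371) / (-1.56) = -1.0945,   |z_1| = 1.0945.
    z_2 = (-0.06 - 1.767371) / (-1.56) = 1.1714,   |z_2| = 1.1714.
Moduli of all roots: 5.0000, 1.0945, 1.1714.
All moduli strictly greater than 1? Yes.
Verdict: Stationary.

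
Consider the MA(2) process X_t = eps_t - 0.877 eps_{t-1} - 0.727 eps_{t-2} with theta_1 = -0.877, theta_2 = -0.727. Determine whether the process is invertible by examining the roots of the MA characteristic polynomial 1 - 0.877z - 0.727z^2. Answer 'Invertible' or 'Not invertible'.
\text{Not invertible}

The MA(q) characteristic polynomial is P(z) = 1 - 0.877z - 0.727z^2.
Invertibility requires all roots to lie outside the unit circle, i.e. |z| > 1 for every root.
Set 1 + (-0.877) z + (-0.727) z^2 = 0, i.e. a z^2 + b z + c = 0 with a = -0.727, b = -0.877, c = 1.
Discriminant D = b^2 - 4ac = (-0.877)^2 - 4*(-0.727)*1 = 0.769129 - (-2.908) = 3.677129.
D >= 0, so the roots are real: z = (-b +/- sqrt(D)) / (2a) = (0.877 +/- 1.917584) / (-1.454).
  z_1 = (0.877 + 1.917584) / (-1.454) = -1.922,   |z_1| = 1.922.
  z_2 = (0.877 - 1.917584) / (-1.454) = 0.7157,   |z_2| = 0.7157.
Moduli of all roots: 1.9220, 0.7157.
All moduli strictly greater than 1? No.
Verdict: Not invertible.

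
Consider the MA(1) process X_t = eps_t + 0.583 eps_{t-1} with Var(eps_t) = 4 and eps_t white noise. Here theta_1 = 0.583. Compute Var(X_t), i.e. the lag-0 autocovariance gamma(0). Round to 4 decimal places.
\gamma(0) = 5.3596

For an MA(q) process X_t = eps_t + sum_i theta_i eps_{t-i} with
Var(eps_t) = sigma^2, the variance is
  gamma(0) = sigma^2 * (1 + sum_i theta_i^2).
  sum_i theta_i^2 = (0.583)^2 = 0.339889.
  gamma(0) = 4 * (1 + 0.339889) = 4 * 1.339889 = 5.359556, which rounds to 5.3596.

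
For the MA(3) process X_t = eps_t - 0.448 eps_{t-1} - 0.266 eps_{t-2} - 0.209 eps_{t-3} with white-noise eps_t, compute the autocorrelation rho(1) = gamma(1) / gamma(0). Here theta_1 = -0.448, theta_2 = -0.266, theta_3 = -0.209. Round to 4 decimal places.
\rho(1) = -0.2078

For an MA(q) process with theta_0 = 1, the autocovariance is
  gamma(k) = sigma^2 * sum_{i=0..q-k} theta_i * theta_{i+k},
and rho(k) = gamma(k) / gamma(0). Sigma^2 cancels.
  numerator   = (1)*(-0.448) + (-0.448)*(-0.266) + (-0.266)*(-0.209) = -0.273238.
  denominator = (1)^2 + (-0.448)^2 + (-0.266)^2 + (-0.209)^2 = 1.315141.
  rho(1) = -0.273238 / 1.315141 = -0.2078.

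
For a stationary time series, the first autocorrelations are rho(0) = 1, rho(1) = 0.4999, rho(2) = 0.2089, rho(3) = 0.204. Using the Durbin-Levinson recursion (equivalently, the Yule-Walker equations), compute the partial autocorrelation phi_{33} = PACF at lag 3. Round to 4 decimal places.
\phi_{33} = 0.1620

The PACF at lag k is phi_{kk}, the last component of the solution
to the Yule-Walker system G_k phi = r_k where
  (G_k)_{ij} = rho(|i - j|), (r_k)_i = rho(i), i,j = 1..k.
Equivalently, Durbin-Levinson gives phi_{kk} iteratively:
  phi_{11} = rho(1)
  phi_{kk} = [rho(k) - sum_{j=1..k-1} phi_{k-1,j} rho(k-j)]
            / [1 - sum_{j=1..k-1} phi_{k-1,j} rho(j)],
  phi_{k,j} = phi_{k-1,j} - phi_{kk} phi_{k-1,k-j},  j = 1..k-1.
Step k = 1:
  phi_11 = rho(1) = 0.4999.
Step k = 2:
  phi_22 = [rho(2) - phi_11 rho(1)] / [1 - phi_11 rho(1)] = [0.2089 - (0.4999)(0.4999)] / [1 - (0.4999)(0.4999)]
         = -0.04100001 / 0.75009999 = -0.054659.
  Update: phi_21 = phi_11 - phi_22 phi_11 = 0.4999 - (-0.054659)(0.4999) = 0.527224.
Step k = 3:
  phi_33 = [rho(3) - phi_21 rho(2) - phi_22 rho(1)] / [1 - phi_21 rho(1) - phi_22 rho(2)]
    numerator   = 0.204 - (0.527224)(0.2089) - (-0.054659)(0.4999) = 0.12118709
    denominator = 1 - (0.527224)(0.4999) - (-0.054659)(0.2089) = 0.74785895
  phi_33 = 0.12118709 / 0.74785895 = 0.162.
Therefore phi_{33} = 0.1620.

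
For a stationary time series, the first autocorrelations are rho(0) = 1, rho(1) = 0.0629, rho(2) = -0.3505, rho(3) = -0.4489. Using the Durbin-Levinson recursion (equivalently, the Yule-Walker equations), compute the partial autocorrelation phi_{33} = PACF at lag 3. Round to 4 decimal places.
\phi_{33} = -0.4559

The PACF at lag k is phi_{kk}, the last component of the solution
to the Yule-Walker system G_k phi = r_k where
  (G_k)_{ij} = rho(|i - j|), (r_k)_i = rho(i), i,j = 1..k.
Equivalently, Durbin-Levinson gives phi_{kk} iteratively:
  phi_{11} = rho(1)
  phi_{kk} = [rho(k) - sum_{j=1..k-1} phi_{k-1,j} rho(k-j)]
            / [1 - sum_{j=1..k-1} phi_{k-1,j} rho(j)],
  phi_{k,j} = phi_{k-1,j} - phi_{kk} phi_{k-1,k-j},  j = 1..k-1.
Step k = 1:
  phi_11 = rho(1) = 0.0629.
Step k = 2:
  phi_22 = [rho(2) - phi_11 rho(1)] / [1 - phi_11 rho(1)] = [-0.3505 - (0.0629)(0.0629)] / [1 - (0.0629)(0.0629)]
         = -0.35445641 / 0.99604359 = -0.355864.
  Update: phi_21 = phi_11 - phi_22 phi_11 = 0.0629 - (-0.355864)(0.0629) = 0.085284.
Step k = 3:
  phi_33 = [rho(3) - phi_21 rho(2) - phi_22 rho(1)] / [1 - phi_21 rho(1) - phi_22 rho(2)]
    numerator   = -0.4489 - (0.085284)(-0.3505) - (-0.355864)(0.0629) = -0.39662414
    denominator = 1 - (0.085284)(0.0629) - (-0.355864)(-0.3505) = 0.86990519
  phi_33 = -0.39662414 / 0.86990519 = -0.4559.
Therefore phi_{33} = -0.4559.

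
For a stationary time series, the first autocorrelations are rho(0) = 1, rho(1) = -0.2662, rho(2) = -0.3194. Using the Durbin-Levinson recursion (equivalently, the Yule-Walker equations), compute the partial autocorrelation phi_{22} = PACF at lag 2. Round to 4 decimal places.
\phi_{22} = -0.4200

The PACF at lag k is phi_{kk}, the last component of the solution
to the Yule-Walker system G_k phi = r_k where
  (G_k)_{ij} = rho(|i - j|), (r_k)_i = rho(i), i,j = 1..k.
Equivalently, Durbin-Levinson gives phi_{kk} iteratively:
  phi_{11} = rho(1)
  phi_{kk} = [rho(k) - sum_{j=1..k-1} phi_{k-1,j} rho(k-j)]
            / [1 - sum_{j=1..k-1} phi_{k-1,j} rho(j)],
  phi_{k,j} = phi_{k-1,j} - phi_{kk} phi_{k-1,k-j},  j = 1..k-1.
Step k = 1:
  phi_11 = rho(1) = -0.2662.
Step k = 2:
  phi_22 = [rho(2) - phi_11 rho(1)] / [1 - phi_11 rho(1)] = [-0.3194 - (-0.2662)(-0.2662)] / [1 - (-0.2662)(-0.2662)]
         = -0.39026244 / 0.92913756 = -0.42.
Therefore phi_{22} = -0.4200.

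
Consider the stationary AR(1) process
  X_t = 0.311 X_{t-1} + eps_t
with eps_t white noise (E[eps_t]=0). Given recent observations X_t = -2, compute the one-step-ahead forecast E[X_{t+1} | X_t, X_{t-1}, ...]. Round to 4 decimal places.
E[X_{t+1} \mid \mathcal F_t] = -0.6220

For an AR(p) model X_t = c + sum_i phi_i X_{t-i} + eps_t, the
one-step-ahead conditional mean is
  E[X_{t+1} | X_t, ...] = c + sum_i phi_i X_{t+1-i}.
Substitute known values:
  E[X_{t+1} | ...] = (0.311) * (-2)
                   = -0.6220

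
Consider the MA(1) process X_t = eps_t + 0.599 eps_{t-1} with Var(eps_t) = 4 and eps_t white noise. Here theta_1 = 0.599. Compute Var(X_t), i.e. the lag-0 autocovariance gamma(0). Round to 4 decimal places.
\gamma(0) = 5.4352

For an MA(q) process X_t = eps_t + sum_i theta_i eps_{t-i} with
Var(eps_t) = sigma^2, the variance is
  gamma(0) = sigma^2 * (1 + sum_i theta_i^2).
  sum_i theta_i^2 = (0.599)^2 = 0.358801.
  gamma(0) = 4 * (1 + 0.358801) = 4 * 1.358801 = 5.435204, which rounds to 5.4352.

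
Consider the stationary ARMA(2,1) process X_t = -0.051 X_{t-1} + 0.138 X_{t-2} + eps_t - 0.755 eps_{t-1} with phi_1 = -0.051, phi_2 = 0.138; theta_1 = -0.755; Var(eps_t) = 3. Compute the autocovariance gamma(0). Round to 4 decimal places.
\gamma(0) = 5.0926

Multiply the model equation by X_{t-k} and take expectations. With theta_0 = psi_0 = 1 and psi_j the MA(infinity) weights, this gives
  gamma(k) - sum_i phi_i gamma(k-i) = c_k,
  c_k = sigma^2 * sum_{j=k..q} theta_j psi_{j-k}   (c_k = 0 for k > q),
using gamma(-m) = gamma(m).
psi-weights needed (psi_j = theta_j + sum_i phi_i psi_{j-i}):
  psi_1 = theta_1 + phi_1 = -0.755 + (-0.051) = -0.806
Right-hand sides:
  c_0 = sigma^2 (1 + theta_1 psi_1) = 3 * (1 + (-0.755)(-0.806)) = 3 * 1.60853 = 4.82559
  c_1 = sigma^2 theta_1 = 3 * (-0.755) = -2.265
  c_2 = 0
Equations for k = 0, 1, 2 (AR order 2, c_2 = 0):
  (E0) gamma(0) = phi_1 gamma(1) + phi_2 gamma(2) + c_0
  (E1) gamma(1) = phi_1 gamma(0) + phi_2 gamma(1) + c_1
  (E2) gamma(2) = phi_1 gamma(1) + phi_2 gamma(0)
From (E1): gamma(1) = A gamma(0) + B with
  A = phi_1 / (1 - phi_2) = -0.051 / 0.862 = -0.059165,   B = c_1 / (1 - phi_2) = -2.265 / 0.862 = -2.62761.
Insert (E2) into (E0): gamma(0) (1 - phi_2^2) = phi_1 (1 + phi_2) gamma(1) + c_0.
  phi_1 (1 + phi_2) = (-0.051)(1.138) = -0.058038,   1 - phi_2^2 = 0.980956.
Replace gamma(1) by A gamma(0) + B and collect gamma(0):
  gamma(0) [0.980956 - (-0.058038)(-0.059165)] = (-0.058038)(-2.62761) + 4.82559
  gamma(0) * 0.977522 = 4.978091
  gamma(0) = 4.978091 / 0.977522 = 5.092561.
Therefore gamma(0) = 5.0926 (to 4 decimal places).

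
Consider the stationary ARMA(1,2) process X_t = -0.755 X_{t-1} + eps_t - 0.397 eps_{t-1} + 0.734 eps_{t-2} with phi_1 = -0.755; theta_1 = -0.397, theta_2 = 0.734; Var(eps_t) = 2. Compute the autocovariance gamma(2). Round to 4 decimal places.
\gamma(2) = 12.8169

Multiply the model equation by X_{t-k} and take expectations. With theta_0 = psi_0 = 1 and psi_j the MA(infinity) weights, this gives
  gamma(k) - sum_i phi_i gamma(k-i) = c_k,
  c_k = sigma^2 * sum_{j=k..q} theta_j psi_{j-k}   (c_k = 0 for k > q),
using gamma(-m) = gamma(m).
psi-weights needed (psi_j = theta_j + sum_i phi_i psi_{j-i}):
  psi_1 = theta_1 + phi_1 = -0.397 + (-0.755) = -1.152
  psi_2 = theta_2 + phi_1 psi_1 = 0.734 + (-0.755)(-1.152) = 1.60376
Right-hand sides:
  c_0 = sigma^2 (1 + theta_1 psi_1 + theta_2 psi_2) = 2 * (1 + (-0.397)(-1.152) + (0.734)(1.60376)) = 2 * 2.634504 = 5.269008
  c_1 = sigma^2 (theta_1 + theta_2 psi_1) = 2 * (-0.397 + (0.734)(-1.152)) = -2.485136
  c_2 = sigma^2 theta_2 = 2 * (0.734) = 1.468
Equations for k = 0 and k = 1 (AR order 1):
  gamma(0) = phi_1 gamma(1) + c_0
  gamma(1) = phi_1 gamma(0) + c_1
Substituting the second into the first: gamma(0) (1 - phi_1^2) = c_0 + phi_1 c_1, so
  gamma(0) = (c_0 + phi_1 c_1) / (1 - phi_1^2) = (5.269008 + (-0.755)(-2.485136)) / (1 - (-0.755)^2) = 7.145285 / 0.429975 = 16.617909.
  gamma(1) = phi_1 gamma(0) + c_1 = (-0.755)(16.617909) + (-2.485136) = -15.031657.
For k = 2: gamma(2) = phi_1 gamma(1) + c_2
  = (-0.755)(-15.031657) + (1.468) = 12.816901.
Therefore gamma(2) = 12.8169 (to 4 decimal places).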